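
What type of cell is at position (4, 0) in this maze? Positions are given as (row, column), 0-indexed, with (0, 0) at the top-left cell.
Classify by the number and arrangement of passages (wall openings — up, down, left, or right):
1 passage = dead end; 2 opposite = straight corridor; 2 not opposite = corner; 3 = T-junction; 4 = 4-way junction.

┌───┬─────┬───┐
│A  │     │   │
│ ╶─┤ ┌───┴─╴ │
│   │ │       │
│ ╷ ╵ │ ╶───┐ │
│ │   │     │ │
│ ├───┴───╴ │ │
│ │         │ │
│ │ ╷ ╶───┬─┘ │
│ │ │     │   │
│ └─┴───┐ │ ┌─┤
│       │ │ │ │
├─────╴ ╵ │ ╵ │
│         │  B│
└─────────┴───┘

Checking cell at (4, 0):
Number of passages: 2
Cell type: straight corridor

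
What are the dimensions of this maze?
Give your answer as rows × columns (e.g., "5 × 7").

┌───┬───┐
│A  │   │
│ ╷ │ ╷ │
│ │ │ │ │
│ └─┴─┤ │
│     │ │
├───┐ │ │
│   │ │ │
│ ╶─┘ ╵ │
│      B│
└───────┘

Counting the maze dimensions:
Rows (vertical): 5
Columns (horizontal): 4
Dimensions: 5 × 4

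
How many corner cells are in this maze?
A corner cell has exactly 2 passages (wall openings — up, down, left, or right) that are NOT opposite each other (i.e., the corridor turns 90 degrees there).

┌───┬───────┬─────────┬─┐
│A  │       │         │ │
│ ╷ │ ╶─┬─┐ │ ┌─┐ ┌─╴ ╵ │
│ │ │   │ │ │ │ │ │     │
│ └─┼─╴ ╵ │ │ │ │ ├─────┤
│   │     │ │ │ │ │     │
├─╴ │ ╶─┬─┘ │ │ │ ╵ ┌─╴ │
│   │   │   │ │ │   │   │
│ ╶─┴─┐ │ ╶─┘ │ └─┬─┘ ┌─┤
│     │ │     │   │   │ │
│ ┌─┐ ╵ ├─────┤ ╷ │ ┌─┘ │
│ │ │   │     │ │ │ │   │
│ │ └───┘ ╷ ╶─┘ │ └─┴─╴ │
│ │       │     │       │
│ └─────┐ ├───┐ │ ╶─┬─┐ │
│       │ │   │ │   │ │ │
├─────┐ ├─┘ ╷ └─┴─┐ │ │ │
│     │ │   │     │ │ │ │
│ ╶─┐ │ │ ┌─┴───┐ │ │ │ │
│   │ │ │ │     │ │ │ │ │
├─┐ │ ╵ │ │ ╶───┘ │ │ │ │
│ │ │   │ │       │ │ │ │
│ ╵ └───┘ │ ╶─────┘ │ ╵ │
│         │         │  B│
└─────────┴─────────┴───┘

Counting corner cells (2 non-opposite passages):
Total corners: 60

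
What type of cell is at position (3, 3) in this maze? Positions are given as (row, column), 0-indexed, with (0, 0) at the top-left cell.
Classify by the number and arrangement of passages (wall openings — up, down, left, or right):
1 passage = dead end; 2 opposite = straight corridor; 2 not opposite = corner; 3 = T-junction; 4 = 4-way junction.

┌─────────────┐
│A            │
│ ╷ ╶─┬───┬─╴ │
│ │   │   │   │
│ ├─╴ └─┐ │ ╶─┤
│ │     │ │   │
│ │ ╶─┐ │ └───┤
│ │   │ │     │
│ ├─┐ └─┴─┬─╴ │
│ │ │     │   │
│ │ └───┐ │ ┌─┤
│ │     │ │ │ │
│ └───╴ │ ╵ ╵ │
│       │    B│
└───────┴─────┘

Checking cell at (3, 3):
Number of passages: 1
Cell type: dead end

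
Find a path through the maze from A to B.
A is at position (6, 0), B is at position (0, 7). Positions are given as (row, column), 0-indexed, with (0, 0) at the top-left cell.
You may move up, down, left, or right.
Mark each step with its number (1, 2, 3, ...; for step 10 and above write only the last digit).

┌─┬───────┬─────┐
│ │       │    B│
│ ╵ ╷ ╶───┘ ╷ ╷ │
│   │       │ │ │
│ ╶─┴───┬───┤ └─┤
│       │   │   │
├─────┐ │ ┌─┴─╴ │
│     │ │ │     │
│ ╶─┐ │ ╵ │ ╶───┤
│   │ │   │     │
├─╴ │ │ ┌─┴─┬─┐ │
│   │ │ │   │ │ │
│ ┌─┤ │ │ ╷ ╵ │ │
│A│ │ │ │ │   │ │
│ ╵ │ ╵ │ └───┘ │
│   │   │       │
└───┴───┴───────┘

Finding the shortest path from (6, 0) to (0, 7):
Path length: 31 steps
Directions: up → right → up → left → up → right → right → down → down → down → down → right → up → up → up → up → up → left → left → left → up → right → up → right → down → right → right → right → up → right → right

Solution:

┌─┬───────┬─────┐
│ │3 4    │9 0 B│
│ ╵ ╷ ╶───┘ ╷ ╷ │
│1 2│5 6 7 8│ │ │
│ ╶─┴───┬───┤ └─┤
│0 9 8 7│   │   │
├─────┐ │ ┌─┴─╴ │
│5 6 7│6│ │     │
│ ╶─┐ │ ╵ │ ╶───┤
│4 3│8│5  │     │
├─╴ │ │ ┌─┴─┬─┐ │
│1 2│9│4│   │ │ │
│ ┌─┤ │ │ ╷ ╵ │ │
│A│ │0│3│ │   │ │
│ ╵ │ ╵ │ └───┘ │
│   │1 2│       │
└───┴───┴───────┘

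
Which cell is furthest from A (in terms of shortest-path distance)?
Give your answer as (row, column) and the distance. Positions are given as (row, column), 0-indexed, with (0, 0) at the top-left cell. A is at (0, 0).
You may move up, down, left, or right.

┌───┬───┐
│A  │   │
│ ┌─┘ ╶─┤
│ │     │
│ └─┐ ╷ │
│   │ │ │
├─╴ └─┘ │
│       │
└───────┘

Computing BFS distances from A to all cells:
Furthest cell: (0, 3)
Distance: 11 steps

Path from A to the furthest cell:

┌───┬───┐
│A  │↱ B│
│ ┌─┘ ╶─┤
│↓│  ↑ ↰│
│ └─┐ ╷ │
│↳ ↓│ │↑│
├─╴ └─┘ │
│  ↳ → ↑│
└───────┘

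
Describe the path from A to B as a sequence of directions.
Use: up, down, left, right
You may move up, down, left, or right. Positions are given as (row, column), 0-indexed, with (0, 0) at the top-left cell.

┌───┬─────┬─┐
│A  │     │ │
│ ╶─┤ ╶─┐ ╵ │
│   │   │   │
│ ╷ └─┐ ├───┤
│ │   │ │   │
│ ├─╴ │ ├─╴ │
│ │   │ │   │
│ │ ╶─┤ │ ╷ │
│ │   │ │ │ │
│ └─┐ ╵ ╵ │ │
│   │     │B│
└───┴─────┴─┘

Finding the path and converting it to directions:
Path through cells: (0,0) → (1,0) → (1,1) → (2,1) → (2,2) → (3,2) → (3,1) → (4,1) → (4,2) → (5,2) → (5,3) → (5,4) → (4,4) → (3,4) → (3,5) → (4,5) → (5,5)
Directions: down, right, down, right, down, left, down, right, down, right, right, up, up, right, down, down

Solution:

┌───┬─────┬─┐
│A  │     │ │
│ ╶─┤ ╶─┐ ╵ │
│↳ ↓│   │   │
│ ╷ └─┐ ├───┤
│ │↳ ↓│ │   │
│ ├─╴ │ ├─╴ │
│ │↓ ↲│ │↱ ↓│
│ │ ╶─┤ │ ╷ │
│ │↳ ↓│ │↑│↓│
│ └─┐ ╵ ╵ │ │
│   │↳ → ↑│B│
└───┴─────┴─┘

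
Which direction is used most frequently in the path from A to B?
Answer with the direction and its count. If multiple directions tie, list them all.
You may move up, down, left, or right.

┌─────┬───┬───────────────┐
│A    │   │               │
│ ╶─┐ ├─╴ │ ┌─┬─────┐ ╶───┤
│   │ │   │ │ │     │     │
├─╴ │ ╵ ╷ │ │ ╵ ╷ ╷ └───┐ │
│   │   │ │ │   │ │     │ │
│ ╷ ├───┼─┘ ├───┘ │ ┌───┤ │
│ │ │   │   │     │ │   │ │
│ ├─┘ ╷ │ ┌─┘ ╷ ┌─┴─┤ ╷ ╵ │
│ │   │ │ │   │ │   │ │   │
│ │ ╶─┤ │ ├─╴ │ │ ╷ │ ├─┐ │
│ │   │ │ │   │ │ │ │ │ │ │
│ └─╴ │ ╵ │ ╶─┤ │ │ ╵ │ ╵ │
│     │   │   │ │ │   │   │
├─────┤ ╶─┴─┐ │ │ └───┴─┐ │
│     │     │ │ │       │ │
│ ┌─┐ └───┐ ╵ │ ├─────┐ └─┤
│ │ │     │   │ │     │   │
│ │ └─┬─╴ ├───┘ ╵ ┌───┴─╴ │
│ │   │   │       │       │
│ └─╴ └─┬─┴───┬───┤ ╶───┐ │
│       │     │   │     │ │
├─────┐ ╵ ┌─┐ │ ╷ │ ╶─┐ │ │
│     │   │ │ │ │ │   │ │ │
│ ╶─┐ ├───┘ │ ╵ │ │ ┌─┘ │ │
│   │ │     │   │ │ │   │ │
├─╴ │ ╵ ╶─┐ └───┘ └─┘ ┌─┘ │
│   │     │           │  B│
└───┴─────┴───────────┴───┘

Directions: down, right, down, left, down, down, down, down, right, right, up, left, up, right, up, right, down, down, down, right, up, up, up, right, up, up, up, right, right, right, right, right, down, right, right, down, down, down, left, up, left, down, down, down, left, up, up, left, down, down, down, right, right, right, down, right, down, down, down, down, down
Counts: {'down': 25, 'right': 18, 'left': 6, 'up': 12}
Most common: down (25 times)

Solution:

┌─────┬───┬───────────────┐
│A    │   │↱ → → → → ↓    │
│ ╶─┐ ├─╴ │ ┌─┬─────┐ ╶───┤
│↳ ↓│ │   │↑│ │     │↳ → ↓│
├─╴ │ ╵ ╷ │ │ ╵ ╷ ╷ └───┐ │
│↓ ↲│   │ │↑│   │ │     │↓│
│ ╷ ├───┼─┘ ├───┘ │ ┌───┤ │
│↓│ │↱ ↓│↱ ↑│     │ │↓ ↰│↓│
│ ├─┘ ╷ │ ┌─┘ ╷ ┌─┴─┤ ╷ ╵ │
│↓│↱ ↑│↓│↑│   │ │↓ ↰│↓│↑ ↲│
│ │ ╶─┤ │ ├─╴ │ │ ╷ │ ├─┐ │
│↓│↑ ↰│↓│↑│   │ │↓│↑│↓│ │ │
│ └─╴ │ ╵ │ ╶─┤ │ │ ╵ │ ╵ │
│↳ → ↑│↳ ↑│   │ │↓│↑ ↲│   │
├─────┤ ╶─┴─┐ │ │ └───┴─┐ │
│     │     │ │ │↳ → → ↓│ │
│ ┌─┐ └───┐ ╵ │ ├─────┐ └─┤
│ │ │     │   │ │     │↳ ↓│
│ │ └─┬─╴ ├───┘ ╵ ┌───┴─╴ │
│ │   │   │       │      ↓│
│ └─╴ └─┬─┴───┬───┤ ╶───┐ │
│       │     │   │     │↓│
├─────┐ ╵ ┌─┐ │ ╷ │ ╶─┐ │ │
│     │   │ │ │ │ │   │ │↓│
│ ╶─┐ ├───┘ │ ╵ │ │ ┌─┘ │ │
│   │ │     │   │ │ │   │↓│
├─╴ │ ╵ ╶─┐ └───┘ └─┘ ┌─┘ │
│   │     │           │  B│
└───┴─────┴───────────┴───┘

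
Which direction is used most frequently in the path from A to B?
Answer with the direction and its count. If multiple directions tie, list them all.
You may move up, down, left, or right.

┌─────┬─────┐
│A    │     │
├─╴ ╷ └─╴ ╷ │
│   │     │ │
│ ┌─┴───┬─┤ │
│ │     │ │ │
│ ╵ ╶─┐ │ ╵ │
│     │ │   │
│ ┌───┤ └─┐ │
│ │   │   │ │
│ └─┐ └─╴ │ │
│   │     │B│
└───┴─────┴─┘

Directions: right, right, down, right, right, up, right, down, down, down, down, down
Counts: {'right': 5, 'down': 6, 'up': 1}
Most common: down (6 times)

Solution:

┌─────┬─────┐
│A → ↓│  ↱ ↓│
├─╴ ╷ └─╴ ╷ │
│   │↳ → ↑│↓│
│ ┌─┴───┬─┤ │
│ │     │ │↓│
│ ╵ ╶─┐ │ ╵ │
│     │ │  ↓│
│ ┌───┤ └─┐ │
│ │   │   │↓│
│ └─┐ └─╴ │ │
│   │     │B│
└───┴─────┴─┘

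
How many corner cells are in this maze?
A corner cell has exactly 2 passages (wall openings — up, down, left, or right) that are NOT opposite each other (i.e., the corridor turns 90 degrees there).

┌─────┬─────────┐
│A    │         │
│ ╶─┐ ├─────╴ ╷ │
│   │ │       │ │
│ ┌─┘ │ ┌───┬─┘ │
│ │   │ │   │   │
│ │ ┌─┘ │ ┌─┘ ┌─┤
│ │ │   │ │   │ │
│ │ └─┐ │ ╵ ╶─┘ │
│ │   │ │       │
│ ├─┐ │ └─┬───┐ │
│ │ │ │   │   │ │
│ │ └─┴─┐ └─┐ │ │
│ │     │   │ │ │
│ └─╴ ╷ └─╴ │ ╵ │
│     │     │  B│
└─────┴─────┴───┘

Counting corner cells (2 non-opposite passages):
Total corners: 28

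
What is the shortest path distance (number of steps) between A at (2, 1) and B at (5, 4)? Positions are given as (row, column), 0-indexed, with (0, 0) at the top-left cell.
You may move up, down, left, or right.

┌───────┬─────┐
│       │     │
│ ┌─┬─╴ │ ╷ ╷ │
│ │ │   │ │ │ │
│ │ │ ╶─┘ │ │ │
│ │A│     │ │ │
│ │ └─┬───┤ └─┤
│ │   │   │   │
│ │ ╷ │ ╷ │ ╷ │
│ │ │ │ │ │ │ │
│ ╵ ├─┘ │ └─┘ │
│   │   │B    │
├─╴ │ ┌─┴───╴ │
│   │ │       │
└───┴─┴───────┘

Finding path from (2, 1) to (5, 4):
Path: (2,1) → (3,1) → (4,1) → (5,1) → (5,0) → (4,0) → (3,0) → (2,0) → (1,0) → (0,0) → (0,1) → (0,2) → (0,3) → (1,3) → (1,2) → (2,2) → (2,3) → (2,4) → (1,4) → (0,4) → (0,5) → (1,5) → (2,5) → (3,5) → (3,6) → (4,6) → (5,6) → (5,5) → (5,4)
Distance: 28 steps

Solution:

┌───────┬─────┐
│↱ → → ↓│↱ ↓  │
│ ┌─┬─╴ │ ╷ ╷ │
│↑│ │↓ ↲│↑│↓│ │
│ │ │ ╶─┘ │ │ │
│↑│A│↳ → ↑│↓│ │
│ │ └─┬───┤ └─┤
│↑│↓  │   │↳ ↓│
│ │ ╷ │ ╷ │ ╷ │
│↑│↓│ │ │ │ │↓│
│ ╵ ├─┘ │ └─┘ │
│↑ ↲│   │B ← ↲│
├─╴ │ ┌─┴───╴ │
│   │ │       │
└───┴─┴───────┘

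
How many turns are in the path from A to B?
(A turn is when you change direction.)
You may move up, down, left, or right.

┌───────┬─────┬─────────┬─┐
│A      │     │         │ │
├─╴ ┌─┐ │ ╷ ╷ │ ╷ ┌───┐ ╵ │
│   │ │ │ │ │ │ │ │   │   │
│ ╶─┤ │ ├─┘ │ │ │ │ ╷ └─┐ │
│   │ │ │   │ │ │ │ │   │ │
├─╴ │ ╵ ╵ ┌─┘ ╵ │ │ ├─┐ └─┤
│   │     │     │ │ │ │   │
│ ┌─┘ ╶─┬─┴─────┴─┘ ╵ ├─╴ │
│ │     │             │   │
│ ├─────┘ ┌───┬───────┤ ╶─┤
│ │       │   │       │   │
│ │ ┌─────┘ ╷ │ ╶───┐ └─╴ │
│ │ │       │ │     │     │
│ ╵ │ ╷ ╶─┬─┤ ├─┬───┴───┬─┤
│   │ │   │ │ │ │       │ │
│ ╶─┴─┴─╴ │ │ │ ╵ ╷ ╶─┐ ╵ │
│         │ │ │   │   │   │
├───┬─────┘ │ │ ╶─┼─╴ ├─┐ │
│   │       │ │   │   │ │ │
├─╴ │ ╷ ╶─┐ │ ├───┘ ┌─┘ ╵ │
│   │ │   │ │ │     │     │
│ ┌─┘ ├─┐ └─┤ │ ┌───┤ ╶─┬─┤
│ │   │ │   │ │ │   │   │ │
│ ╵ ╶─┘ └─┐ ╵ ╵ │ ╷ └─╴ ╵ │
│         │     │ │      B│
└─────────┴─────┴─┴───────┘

Directions: right, down, left, down, right, down, left, down, down, down, down, down, right, right, right, right, up, left, up, right, right, up, right, down, down, down, down, down, down, down, right, up, up, right, right, up, right, up, left, up, right, right, down, right, down, down, left, left, down, right, down, right
Number of turns: 32

Solution:

┌───────┬─────┬─────────┬─┐
│A ↓    │     │         │ │
├─╴ ┌─┐ │ ╷ ╷ │ ╷ ┌───┐ ╵ │
│↓ ↲│ │ │ │ │ │ │ │   │   │
│ ╶─┤ │ ├─┘ │ │ │ │ ╷ └─┐ │
│↳ ↓│ │ │   │ │ │ │ │   │ │
├─╴ │ ╵ ╵ ┌─┘ ╵ │ │ ├─┐ └─┤
│↓ ↲│     │     │ │ │ │   │
│ ┌─┘ ╶─┬─┴─────┴─┘ ╵ ├─╴ │
│↓│     │             │   │
│ ├─────┘ ┌───┬───────┤ ╶─┤
│↓│       │↱ ↓│       │   │
│ │ ┌─────┘ ╷ │ ╶───┐ └─╴ │
│↓│ │  ↱ → ↑│↓│     │     │
│ ╵ │ ╷ ╶─┬─┤ ├─┬───┴───┬─┤
│↓  │ │↑ ↰│ │↓│ │  ↱ → ↓│ │
│ ╶─┴─┴─╴ │ │ │ ╵ ╷ ╶─┐ ╵ │
│↳ → → → ↑│ │↓│   │↑ ↰│↳ ↓│
├───┬─────┘ │ │ ╶─┼─╴ ├─┐ │
│   │       │↓│   │↱ ↑│ │↓│
├─╴ │ ╷ ╶─┐ │ ├───┘ ┌─┘ ╵ │
│   │ │   │ │↓│↱ → ↑│↓ ← ↲│
│ ┌─┘ ├─┐ └─┤ │ ┌───┤ ╶─┬─┤
│ │   │ │   │↓│↑│   │↳ ↓│ │
│ ╵ ╶─┘ └─┐ ╵ ╵ │ ╷ └─╴ ╵ │
│         │  ↳ ↑│ │    ↳ B│
└─────────┴─────┴─┴───────┘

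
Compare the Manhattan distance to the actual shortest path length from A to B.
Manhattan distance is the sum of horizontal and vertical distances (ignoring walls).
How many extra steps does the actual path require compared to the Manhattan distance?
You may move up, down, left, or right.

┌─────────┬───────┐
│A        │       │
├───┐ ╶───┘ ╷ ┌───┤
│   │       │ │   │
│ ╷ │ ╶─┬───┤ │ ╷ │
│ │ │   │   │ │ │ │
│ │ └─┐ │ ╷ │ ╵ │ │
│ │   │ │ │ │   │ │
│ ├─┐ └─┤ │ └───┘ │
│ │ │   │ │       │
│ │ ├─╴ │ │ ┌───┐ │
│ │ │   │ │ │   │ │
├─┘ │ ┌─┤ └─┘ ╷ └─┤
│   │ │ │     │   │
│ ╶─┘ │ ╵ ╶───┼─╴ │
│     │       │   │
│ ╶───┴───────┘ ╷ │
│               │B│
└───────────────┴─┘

Manhattan distance: |8 - 0| + |8 - 0| = 16
Actual path length: 36
Extra steps: 36 - 16 = 20

Solution:

┌─────────┬───────┐
│A → ↓    │↱ ↓    │
├───┐ ╶───┘ ╷ ┌───┤
│   │↳ → → ↑│↓│↱ ↓│
│ ╷ │ ╶─┬───┤ │ ╷ │
│ │ │   │↓ ↰│↓│↑│↓│
│ │ └─┐ │ ╷ │ ╵ │ │
│ │   │ │↓│↑│↳ ↑│↓│
│ ├─┐ └─┤ │ └───┘ │
│ │ │   │↓│↑ ← ← ↲│
│ │ ├─╴ │ │ ┌───┐ │
│ │ │   │↓│ │↱ ↓│ │
├─┘ │ ┌─┤ └─┘ ╷ └─┤
│   │ │ │↳ → ↑│↳ ↓│
│ ╶─┘ │ ╵ ╶───┼─╴ │
│     │       │  ↓│
│ ╶───┴───────┘ ╷ │
│               │B│
└───────────────┴─┘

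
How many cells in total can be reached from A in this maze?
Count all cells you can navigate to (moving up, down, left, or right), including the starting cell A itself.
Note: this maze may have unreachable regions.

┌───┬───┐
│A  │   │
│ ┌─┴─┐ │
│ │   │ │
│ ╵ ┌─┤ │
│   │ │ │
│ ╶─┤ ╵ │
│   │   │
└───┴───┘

Using BFS/flood-fill to find all reachable cells from A:
Maze size: 4 × 4 = 16 total cells
7 cell(s) are walled off and cannot be reached from A.
Reachable cells: 9

Reachable region (· marks reachable cells):

┌───┬───┐
│A ·│   │
│ ┌─┴─┐ │
│·│· ·│ │
│ ╵ ┌─┤ │
│· ·│ │ │
│ ╶─┤ ╵ │
│· ·│   │
└───┴───┘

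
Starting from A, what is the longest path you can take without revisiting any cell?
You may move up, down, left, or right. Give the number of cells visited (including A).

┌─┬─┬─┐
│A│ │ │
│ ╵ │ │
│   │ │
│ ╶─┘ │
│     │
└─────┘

Finding longest simple path using DFS:
Start: (0, 0)
Longest path visits 7 cells
Path: A → down → down → right → right → up → up

Solution:

┌─┬─┬─┐
│A│ │B│
│ ╵ │ │
│↓  │↑│
│ ╶─┘ │
│↳ → ↑│
└─────┘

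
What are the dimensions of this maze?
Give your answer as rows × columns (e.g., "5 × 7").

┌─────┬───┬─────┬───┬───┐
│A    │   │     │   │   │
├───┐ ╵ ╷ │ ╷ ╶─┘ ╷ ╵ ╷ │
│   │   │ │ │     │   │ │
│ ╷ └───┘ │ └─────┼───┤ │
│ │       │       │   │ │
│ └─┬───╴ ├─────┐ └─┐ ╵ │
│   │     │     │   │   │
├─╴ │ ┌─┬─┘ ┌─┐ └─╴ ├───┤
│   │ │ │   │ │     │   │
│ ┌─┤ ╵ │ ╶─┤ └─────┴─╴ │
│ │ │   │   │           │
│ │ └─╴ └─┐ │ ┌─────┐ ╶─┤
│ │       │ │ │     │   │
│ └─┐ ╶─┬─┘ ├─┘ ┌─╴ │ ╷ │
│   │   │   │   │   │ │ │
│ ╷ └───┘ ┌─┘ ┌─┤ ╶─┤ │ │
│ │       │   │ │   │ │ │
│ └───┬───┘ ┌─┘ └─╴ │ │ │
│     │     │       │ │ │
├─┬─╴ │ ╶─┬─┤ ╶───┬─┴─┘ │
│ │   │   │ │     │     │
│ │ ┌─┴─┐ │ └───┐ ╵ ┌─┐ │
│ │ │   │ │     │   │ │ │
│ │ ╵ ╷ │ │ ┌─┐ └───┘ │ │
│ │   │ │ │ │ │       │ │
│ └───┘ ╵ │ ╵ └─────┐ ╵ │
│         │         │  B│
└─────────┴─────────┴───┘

Counting the maze dimensions:
Rows (vertical): 14
Columns (horizontal): 12
Dimensions: 14 × 12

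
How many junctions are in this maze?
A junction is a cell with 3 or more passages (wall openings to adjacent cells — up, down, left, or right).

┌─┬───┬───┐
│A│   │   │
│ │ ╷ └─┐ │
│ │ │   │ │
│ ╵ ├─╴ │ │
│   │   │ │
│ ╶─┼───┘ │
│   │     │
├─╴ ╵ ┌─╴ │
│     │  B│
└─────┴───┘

Checking each cell for number of passages:

Junctions found (3+ passages):
  (2, 0): 3 passages
  (3, 4): 3 passages
  (4, 1): 3 passages
Total junctions: 3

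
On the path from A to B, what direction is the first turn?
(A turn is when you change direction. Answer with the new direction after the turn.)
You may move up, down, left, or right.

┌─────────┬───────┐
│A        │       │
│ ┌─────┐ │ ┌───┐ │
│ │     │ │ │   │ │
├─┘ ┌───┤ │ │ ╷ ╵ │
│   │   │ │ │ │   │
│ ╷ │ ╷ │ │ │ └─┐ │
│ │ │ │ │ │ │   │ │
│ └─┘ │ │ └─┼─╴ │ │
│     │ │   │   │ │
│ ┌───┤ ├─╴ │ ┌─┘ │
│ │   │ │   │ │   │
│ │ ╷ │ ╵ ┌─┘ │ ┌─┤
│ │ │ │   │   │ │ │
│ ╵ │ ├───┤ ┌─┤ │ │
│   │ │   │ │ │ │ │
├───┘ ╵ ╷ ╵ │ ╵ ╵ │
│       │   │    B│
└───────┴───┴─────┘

Directions: right, right, right, right, down, down, down, down, right, down, left, down, left, up, up, up, up, left, down, down, left, left, down, down, down, right, up, up, right, down, down, down, right, up, right, down, right, up, up, right, up, up, right, up, left, up, up, right, down, right, down, down, down, left, down, down, down, right
First turn direction: down

Solution:

┌─────────┬───────┐
│A → → → ↓│       │
│ ┌─────┐ │ ┌───┐ │
│ │     │↓│ │↱ ↓│ │
├─┘ ┌───┤ │ │ ╷ ╵ │
│   │↓ ↰│↓│ │↑│↳ ↓│
│ ╷ │ ╷ │ │ │ └─┐ │
│ │ │↓│↑│↓│ │↑ ↰│↓│
│ └─┘ │ │ └─┼─╴ │ │
│↓ ← ↲│↑│↳ ↓│↱ ↑│↓│
│ ┌───┤ ├─╴ │ ┌─┘ │
│↓│↱ ↓│↑│↓ ↲│↑│↓ ↲│
│ │ ╷ │ ╵ ┌─┘ │ ┌─┤
│↓│↑│↓│↑ ↲│↱ ↑│↓│ │
│ ╵ │ ├───┤ ┌─┤ │ │
│↳ ↑│↓│↱ ↓│↑│ │↓│ │
├───┘ ╵ ╷ ╵ │ ╵ ╵ │
│    ↳ ↑│↳ ↑│  ↳ B│
└───────┴───┴─────┘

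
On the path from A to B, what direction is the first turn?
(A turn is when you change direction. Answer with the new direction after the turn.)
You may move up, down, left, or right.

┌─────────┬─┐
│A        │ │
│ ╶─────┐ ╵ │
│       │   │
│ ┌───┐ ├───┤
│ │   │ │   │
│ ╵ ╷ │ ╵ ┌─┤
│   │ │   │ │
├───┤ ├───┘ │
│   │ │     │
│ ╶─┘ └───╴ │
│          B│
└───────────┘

Directions: down, down, down, right, up, right, down, down, down, right, right, right
First turn direction: right

Solution:

┌─────────┬─┐
│A        │ │
│ ╶─────┐ ╵ │
│↓      │   │
│ ┌───┐ ├───┤
│↓│↱ ↓│ │   │
│ ╵ ╷ │ ╵ ┌─┤
│↳ ↑│↓│   │ │
├───┤ ├───┘ │
│   │↓│     │
│ ╶─┘ └───╴ │
│    ↳ → → B│
└───────────┘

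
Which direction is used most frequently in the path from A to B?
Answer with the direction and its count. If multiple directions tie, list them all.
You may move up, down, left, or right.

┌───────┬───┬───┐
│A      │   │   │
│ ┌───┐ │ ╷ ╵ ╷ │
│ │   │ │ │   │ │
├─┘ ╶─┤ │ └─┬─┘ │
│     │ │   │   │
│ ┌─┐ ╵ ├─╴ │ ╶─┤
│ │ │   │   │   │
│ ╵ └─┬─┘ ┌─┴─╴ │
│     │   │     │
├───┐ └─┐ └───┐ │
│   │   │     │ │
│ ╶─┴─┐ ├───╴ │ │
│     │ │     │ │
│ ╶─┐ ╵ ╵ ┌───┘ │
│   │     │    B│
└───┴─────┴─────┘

Directions: right, right, right, down, down, down, left, up, left, left, down, down, right, right, down, right, down, down, right, up, right, right, up, left, left, up, up, right, up, left, up, up, right, down, right, up, right, down, down, left, down, right, down, down, down, down
Counts: {'right': 14, 'down': 16, 'left': 7, 'up': 9}
Most common: down (16 times)

Solution:

┌───────┬───┬───┐
│A → → ↓│↱ ↓│↱ ↓│
│ ┌───┐ │ ╷ ╵ ╷ │
│ │   │↓│↑│↳ ↑│↓│
├─┘ ╶─┤ │ └─┬─┘ │
│↓ ← ↰│↓│↑ ↰│↓ ↲│
│ ┌─┐ ╵ ├─╴ │ ╶─┤
│↓│ │↑ ↲│↱ ↑│↳ ↓│
│ ╵ └─┬─┘ ┌─┴─╴ │
│↳ → ↓│  ↑│    ↓│
├───┐ └─┐ └───┐ │
│   │↳ ↓│↑ ← ↰│↓│
│ ╶─┴─┐ ├───╴ │ │
│     │↓│↱ → ↑│↓│
│ ╶─┐ ╵ ╵ ┌───┘ │
│   │  ↳ ↑│    B│
└───┴─────┴─────┘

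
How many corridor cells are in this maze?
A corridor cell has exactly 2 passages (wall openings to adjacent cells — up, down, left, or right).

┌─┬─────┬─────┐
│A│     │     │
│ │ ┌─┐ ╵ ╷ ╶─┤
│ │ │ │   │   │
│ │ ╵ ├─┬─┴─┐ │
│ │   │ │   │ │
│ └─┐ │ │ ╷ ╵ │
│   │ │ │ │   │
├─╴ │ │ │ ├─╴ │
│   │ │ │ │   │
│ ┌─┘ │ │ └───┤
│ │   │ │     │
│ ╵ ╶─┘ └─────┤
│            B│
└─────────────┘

Counting cells with exactly 2 passages:
Total corridor cells: 37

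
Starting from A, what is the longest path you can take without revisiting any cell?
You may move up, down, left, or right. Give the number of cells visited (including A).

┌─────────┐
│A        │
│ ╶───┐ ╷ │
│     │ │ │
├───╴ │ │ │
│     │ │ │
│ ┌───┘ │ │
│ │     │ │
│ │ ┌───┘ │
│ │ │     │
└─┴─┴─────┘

Finding longest simple path using DFS:
Start: (0, 0)
Longest path visits 11 cells
Path: A → right → right → right → right → down → down → down → down → left → left

Solution:

┌─────────┐
│A → → → ↓│
│ ╶───┐ ╷ │
│     │ │↓│
├───╴ │ │ │
│     │ │↓│
│ ┌───┘ │ │
│ │     │↓│
│ │ ┌───┘ │
│ │ │B ← ↲│
└─┴─┴─────┘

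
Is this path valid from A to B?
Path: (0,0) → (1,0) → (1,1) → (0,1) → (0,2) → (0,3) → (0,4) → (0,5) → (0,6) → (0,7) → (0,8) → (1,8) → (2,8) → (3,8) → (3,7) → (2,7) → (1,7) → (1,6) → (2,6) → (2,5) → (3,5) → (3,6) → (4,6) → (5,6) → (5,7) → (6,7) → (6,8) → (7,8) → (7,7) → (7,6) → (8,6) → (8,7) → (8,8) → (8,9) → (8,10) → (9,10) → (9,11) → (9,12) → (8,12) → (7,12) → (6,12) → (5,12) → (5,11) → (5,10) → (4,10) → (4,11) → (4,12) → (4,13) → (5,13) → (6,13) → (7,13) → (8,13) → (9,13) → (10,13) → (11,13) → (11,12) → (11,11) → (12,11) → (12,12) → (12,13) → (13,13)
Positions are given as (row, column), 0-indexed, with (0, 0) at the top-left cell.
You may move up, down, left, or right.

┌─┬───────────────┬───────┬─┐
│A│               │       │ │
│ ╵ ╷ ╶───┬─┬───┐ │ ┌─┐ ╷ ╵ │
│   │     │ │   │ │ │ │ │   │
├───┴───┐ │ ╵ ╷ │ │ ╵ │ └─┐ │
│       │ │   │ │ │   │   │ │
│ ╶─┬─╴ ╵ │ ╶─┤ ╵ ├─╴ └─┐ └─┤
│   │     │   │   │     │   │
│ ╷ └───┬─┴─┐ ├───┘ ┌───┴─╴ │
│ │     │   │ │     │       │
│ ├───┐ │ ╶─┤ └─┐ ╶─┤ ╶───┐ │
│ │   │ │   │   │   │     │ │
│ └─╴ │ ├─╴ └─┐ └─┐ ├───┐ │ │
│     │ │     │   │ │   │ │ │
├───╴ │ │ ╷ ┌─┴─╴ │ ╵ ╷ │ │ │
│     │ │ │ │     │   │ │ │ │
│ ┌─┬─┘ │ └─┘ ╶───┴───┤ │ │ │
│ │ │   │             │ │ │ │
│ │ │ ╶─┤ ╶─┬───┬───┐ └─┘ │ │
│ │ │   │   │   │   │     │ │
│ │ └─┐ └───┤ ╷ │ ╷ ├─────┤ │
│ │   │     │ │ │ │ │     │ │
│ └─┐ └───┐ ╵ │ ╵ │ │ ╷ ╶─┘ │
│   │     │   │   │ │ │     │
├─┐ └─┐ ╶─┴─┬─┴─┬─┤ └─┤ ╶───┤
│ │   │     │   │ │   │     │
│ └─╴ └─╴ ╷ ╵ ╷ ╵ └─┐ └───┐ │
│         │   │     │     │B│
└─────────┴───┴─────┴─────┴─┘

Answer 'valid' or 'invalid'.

Checking path validity:
Result: All consecutive moves are passable.

valid

Correct solution:

┌─┬───────────────┬───────┬─┐
│A│↱ → → → → → → ↓│       │ │
│ ╵ ╷ ╶───┬─┬───┐ │ ┌─┐ ╷ ╵ │
│↳ ↑│     │ │↓ ↰│↓│ │ │ │   │
├───┴───┐ │ ╵ ╷ │ │ ╵ │ └─┐ │
│       │ │↓ ↲│↑│↓│   │   │ │
│ ╶─┬─╴ ╵ │ ╶─┤ ╵ ├─╴ └─┐ └─┤
│   │     │↳ ↓│↑ ↲│     │   │
│ ╷ └───┬─┴─┐ ├───┘ ┌───┴─╴ │
│ │     │   │↓│     │↱ → → ↓│
│ ├───┐ │ ╶─┤ └─┐ ╶─┤ ╶───┐ │
│ │   │ │   │↳ ↓│   │↑ ← ↰│↓│
│ └─╴ │ ├─╴ └─┐ └─┐ ├───┐ │ │
│     │ │     │↳ ↓│ │   │↑│↓│
├───╴ │ │ ╷ ┌─┴─╴ │ ╵ ╷ │ │ │
│     │ │ │ │↓ ← ↲│   │ │↑│↓│
│ ┌─┬─┘ │ └─┘ ╶───┴───┤ │ │ │
│ │ │   │    ↳ → → → ↓│ │↑│↓│
│ │ │ ╶─┤ ╶─┬───┬───┐ └─┘ │ │
│ │ │   │   │   │   │↳ → ↑│↓│
│ │ └─┐ └───┤ ╷ │ ╷ ├─────┤ │
│ │   │     │ │ │ │ │     │↓│
│ └─┐ └───┐ ╵ │ ╵ │ │ ╷ ╶─┘ │
│   │     │   │   │ │ │↓ ← ↲│
├─┐ └─┐ ╶─┴─┬─┴─┬─┤ └─┤ ╶───┤
│ │   │     │   │ │   │↳ → ↓│
│ └─╴ └─╴ ╷ ╵ ╷ ╵ └─┐ └───┐ │
│         │   │     │     │B│
└─────────┴───┴─────┴─────┴─┘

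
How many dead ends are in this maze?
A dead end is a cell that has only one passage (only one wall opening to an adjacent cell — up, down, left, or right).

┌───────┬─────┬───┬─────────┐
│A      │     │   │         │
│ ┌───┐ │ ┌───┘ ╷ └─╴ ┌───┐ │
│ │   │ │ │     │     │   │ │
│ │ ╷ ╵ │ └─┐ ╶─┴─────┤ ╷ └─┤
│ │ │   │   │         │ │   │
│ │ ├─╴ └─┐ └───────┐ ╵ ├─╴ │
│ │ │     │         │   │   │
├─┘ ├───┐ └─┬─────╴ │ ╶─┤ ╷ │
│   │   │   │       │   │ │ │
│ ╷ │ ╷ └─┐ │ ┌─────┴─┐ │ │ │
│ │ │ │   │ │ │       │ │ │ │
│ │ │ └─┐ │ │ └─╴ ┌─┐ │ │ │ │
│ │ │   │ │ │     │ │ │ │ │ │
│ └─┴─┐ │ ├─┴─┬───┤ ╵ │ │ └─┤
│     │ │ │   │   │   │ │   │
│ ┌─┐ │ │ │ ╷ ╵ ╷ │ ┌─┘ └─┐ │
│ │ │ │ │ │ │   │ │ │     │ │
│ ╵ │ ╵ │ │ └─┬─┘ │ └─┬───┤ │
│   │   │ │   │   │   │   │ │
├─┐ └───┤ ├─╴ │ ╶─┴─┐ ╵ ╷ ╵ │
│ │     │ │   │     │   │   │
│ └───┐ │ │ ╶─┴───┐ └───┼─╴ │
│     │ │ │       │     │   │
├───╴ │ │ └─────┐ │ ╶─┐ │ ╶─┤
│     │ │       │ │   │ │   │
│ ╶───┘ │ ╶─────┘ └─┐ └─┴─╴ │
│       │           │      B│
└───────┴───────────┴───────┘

Checking each cell for number of passages:

Dead ends found at positions:
  (0, 6)
  (0, 9)
  (1, 5)
  (1, 13)
  (3, 0)
  (3, 2)
  (5, 7)
  (6, 1)
  (6, 5)
  (6, 9)
  (6, 13)
  (8, 1)
  (8, 10)
  (8, 12)
  (10, 0)
  (12, 7)
  (12, 11)
  (13, 9)
Total dead ends: 18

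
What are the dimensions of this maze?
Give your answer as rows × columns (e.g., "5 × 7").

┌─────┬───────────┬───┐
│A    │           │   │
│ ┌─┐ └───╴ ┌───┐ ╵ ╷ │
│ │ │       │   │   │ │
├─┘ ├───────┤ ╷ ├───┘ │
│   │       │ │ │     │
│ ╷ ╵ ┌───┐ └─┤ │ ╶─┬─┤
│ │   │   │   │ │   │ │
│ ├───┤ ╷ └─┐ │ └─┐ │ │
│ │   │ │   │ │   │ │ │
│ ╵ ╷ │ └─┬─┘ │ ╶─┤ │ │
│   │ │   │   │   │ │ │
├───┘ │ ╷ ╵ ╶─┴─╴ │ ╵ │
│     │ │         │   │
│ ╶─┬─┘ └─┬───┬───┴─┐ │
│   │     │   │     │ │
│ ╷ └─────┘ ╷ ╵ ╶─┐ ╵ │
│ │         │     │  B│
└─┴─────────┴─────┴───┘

Counting the maze dimensions:
Rows (vertical): 9
Columns (horizontal): 11
Dimensions: 9 × 11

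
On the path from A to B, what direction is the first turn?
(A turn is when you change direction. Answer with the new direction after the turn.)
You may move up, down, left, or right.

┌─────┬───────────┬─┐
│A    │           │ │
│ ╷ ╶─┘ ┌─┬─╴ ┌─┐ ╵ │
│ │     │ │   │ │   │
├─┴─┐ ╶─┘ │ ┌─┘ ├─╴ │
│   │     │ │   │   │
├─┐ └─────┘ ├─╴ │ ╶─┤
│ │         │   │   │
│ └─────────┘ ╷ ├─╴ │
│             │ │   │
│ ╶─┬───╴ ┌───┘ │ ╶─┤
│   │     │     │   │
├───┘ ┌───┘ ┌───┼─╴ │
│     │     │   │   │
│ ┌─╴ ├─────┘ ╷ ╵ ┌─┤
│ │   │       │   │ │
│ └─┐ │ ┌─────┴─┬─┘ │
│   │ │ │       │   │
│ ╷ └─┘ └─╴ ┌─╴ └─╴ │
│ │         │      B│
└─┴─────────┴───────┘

Directions: right, down, right, right, up, right, right, right, right, right, down, right, down, left, down, right, down, left, down, right, down, left, down, left, up, left, down, left, left, left, down, down, right, right, up, right, right, down, right, right
First turn direction: down

Solution:

┌─────┬───────────┬─┐
│A ↓  │↱ → → → → ↓│ │
│ ╷ ╶─┘ ┌─┬─╴ ┌─┐ ╵ │
│ │↳ → ↑│ │   │ │↳ ↓│
├─┴─┐ ╶─┘ │ ┌─┘ ├─╴ │
│   │     │ │   │↓ ↲│
├─┐ └─────┘ ├─╴ │ ╶─┤
│ │         │   │↳ ↓│
│ └─────────┘ ╷ ├─╴ │
│             │ │↓ ↲│
│ ╶─┬───╴ ┌───┘ │ ╶─┤
│   │     │     │↳ ↓│
├───┘ ┌───┘ ┌───┼─╴ │
│     │     │↓ ↰│↓ ↲│
│ ┌─╴ ├─────┘ ╷ ╵ ┌─┤
│ │   │↓ ← ← ↲│↑ ↲│ │
│ └─┐ │ ┌─────┴─┬─┘ │
│   │ │↓│  ↱ → ↓│   │
│ ╷ └─┘ └─╴ ┌─╴ └─╴ │
│ │    ↳ → ↑│  ↳ → B│
└─┴─────────┴───────┘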